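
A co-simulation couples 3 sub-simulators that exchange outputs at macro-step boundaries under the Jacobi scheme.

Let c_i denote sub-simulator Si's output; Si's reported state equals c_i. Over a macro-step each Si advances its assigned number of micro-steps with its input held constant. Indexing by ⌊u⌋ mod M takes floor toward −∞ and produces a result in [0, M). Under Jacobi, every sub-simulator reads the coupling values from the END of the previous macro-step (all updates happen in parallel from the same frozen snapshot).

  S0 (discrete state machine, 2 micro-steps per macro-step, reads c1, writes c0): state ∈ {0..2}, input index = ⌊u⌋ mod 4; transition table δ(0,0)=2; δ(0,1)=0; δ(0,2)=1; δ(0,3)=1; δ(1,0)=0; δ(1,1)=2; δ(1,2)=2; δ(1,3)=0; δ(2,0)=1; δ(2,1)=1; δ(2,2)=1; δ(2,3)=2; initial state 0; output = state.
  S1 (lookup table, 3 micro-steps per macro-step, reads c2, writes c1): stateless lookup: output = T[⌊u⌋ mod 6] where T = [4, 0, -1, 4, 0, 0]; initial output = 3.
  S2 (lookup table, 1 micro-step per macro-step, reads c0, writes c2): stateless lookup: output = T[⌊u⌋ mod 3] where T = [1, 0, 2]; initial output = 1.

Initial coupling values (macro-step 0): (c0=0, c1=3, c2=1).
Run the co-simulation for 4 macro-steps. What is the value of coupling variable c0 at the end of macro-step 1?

c0 at macro-step 1 = 0

macro 1: S0 reads c1=3 → after 2×micro: 0; S1 reads c2=1 → after 3×micro: 0; S2 reads c0=0 → after 1×micro: 1 ⇒ (c0=0, c1=0, c2=1)
macro 2: S0 reads c1=0 → after 2×micro: 1; S1 reads c2=1 → after 3×micro: 0; S2 reads c0=0 → after 1×micro: 1 ⇒ (c0=1, c1=0, c2=1)
macro 3: S0 reads c1=0 → after 2×micro: 2; S1 reads c2=1 → after 3×micro: 0; S2 reads c0=1 → after 1×micro: 0 ⇒ (c0=2, c1=0, c2=0)
macro 4: S0 reads c1=0 → after 2×micro: 0; S1 reads c2=0 → after 3×micro: 4; S2 reads c0=2 → after 1×micro: 2 ⇒ (c0=0, c1=4, c2=2)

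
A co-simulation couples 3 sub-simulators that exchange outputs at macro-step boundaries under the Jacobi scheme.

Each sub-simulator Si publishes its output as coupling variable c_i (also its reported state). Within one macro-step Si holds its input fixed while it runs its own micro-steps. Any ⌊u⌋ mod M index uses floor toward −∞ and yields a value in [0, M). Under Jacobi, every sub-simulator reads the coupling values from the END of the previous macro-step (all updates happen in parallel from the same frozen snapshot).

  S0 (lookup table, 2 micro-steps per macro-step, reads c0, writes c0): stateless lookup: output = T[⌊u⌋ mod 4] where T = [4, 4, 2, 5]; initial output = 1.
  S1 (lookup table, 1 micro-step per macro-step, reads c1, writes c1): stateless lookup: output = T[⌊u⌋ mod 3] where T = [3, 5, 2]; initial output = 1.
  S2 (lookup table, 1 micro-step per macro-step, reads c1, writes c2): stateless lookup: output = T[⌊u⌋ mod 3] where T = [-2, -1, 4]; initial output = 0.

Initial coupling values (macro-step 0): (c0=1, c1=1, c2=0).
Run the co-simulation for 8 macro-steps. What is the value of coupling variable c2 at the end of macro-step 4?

c2 at macro-step 4 = 4

macro 1: S0 reads c0=1 → after 2×micro: 4; S1 reads c1=1 → after 1×micro: 5; S2 reads c1=1 → after 1×micro: -1 ⇒ (c0=4, c1=5, c2=-1)
macro 2: S0 reads c0=4 → after 2×micro: 4; S1 reads c1=5 → after 1×micro: 2; S2 reads c1=5 → after 1×micro: 4 ⇒ (c0=4, c1=2, c2=4)
macro 3: S0 reads c0=4 → after 2×micro: 4; S1 reads c1=2 → after 1×micro: 2; S2 reads c1=2 → after 1×micro: 4 ⇒ (c0=4, c1=2, c2=4)
macro 4: S0 reads c0=4 → after 2×micro: 4; S1 reads c1=2 → after 1×micro: 2; S2 reads c1=2 → after 1×micro: 4 ⇒ (c0=4, c1=2, c2=4)
macro 5: S0 reads c0=4 → after 2×micro: 4; S1 reads c1=2 → after 1×micro: 2; S2 reads c1=2 → after 1×micro: 4 ⇒ (c0=4, c1=2, c2=4)
macro 6: S0 reads c0=4 → after 2×micro: 4; S1 reads c1=2 → after 1×micro: 2; S2 reads c1=2 → after 1×micro: 4 ⇒ (c0=4, c1=2, c2=4)
macro 7: S0 reads c0=4 → after 2×micro: 4; S1 reads c1=2 → after 1×micro: 2; S2 reads c1=2 → after 1×micro: 4 ⇒ (c0=4, c1=2, c2=4)
macro 8: S0 reads c0=4 → after 2×micro: 4; S1 reads c1=2 → after 1×micro: 2; S2 reads c1=2 → after 1×micro: 4 ⇒ (c0=4, c1=2, c2=4)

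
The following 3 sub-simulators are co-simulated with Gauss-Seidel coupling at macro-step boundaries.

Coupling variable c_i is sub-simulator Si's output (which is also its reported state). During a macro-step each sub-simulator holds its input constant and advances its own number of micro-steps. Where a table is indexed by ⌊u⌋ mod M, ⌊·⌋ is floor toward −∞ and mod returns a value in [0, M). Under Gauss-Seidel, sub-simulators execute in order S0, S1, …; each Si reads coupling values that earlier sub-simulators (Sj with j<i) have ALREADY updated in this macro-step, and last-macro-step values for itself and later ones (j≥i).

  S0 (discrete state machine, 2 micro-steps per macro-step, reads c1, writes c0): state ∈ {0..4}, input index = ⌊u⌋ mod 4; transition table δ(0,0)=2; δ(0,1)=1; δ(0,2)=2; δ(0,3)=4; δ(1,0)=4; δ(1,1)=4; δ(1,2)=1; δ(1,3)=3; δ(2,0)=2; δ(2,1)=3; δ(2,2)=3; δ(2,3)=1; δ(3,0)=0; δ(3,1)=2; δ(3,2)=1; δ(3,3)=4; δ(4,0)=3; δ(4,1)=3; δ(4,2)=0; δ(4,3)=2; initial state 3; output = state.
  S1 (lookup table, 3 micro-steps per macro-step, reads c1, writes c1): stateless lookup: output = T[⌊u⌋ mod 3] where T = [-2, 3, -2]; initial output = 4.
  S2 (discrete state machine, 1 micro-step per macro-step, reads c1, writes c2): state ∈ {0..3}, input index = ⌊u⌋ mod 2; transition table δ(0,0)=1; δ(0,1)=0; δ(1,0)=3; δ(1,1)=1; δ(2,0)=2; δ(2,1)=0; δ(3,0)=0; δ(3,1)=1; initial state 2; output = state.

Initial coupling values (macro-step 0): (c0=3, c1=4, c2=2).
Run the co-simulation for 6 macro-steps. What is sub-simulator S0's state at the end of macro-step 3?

macro 1: S0 reads c1=4 → after 2×micro: 2; S1 reads c1=4 → after 3×micro: 3; S2 reads c1=3 → after 1×micro: 0 ⇒ (c0=2, c1=3, c2=0)
macro 2: S0 reads c1=3 → after 2×micro: 3; S1 reads c1=3 → after 3×micro: -2; S2 reads c1=-2 → after 1×micro: 1 ⇒ (c0=3, c1=-2, c2=1)
macro 3: S0 reads c1=-2 → after 2×micro: 1; S1 reads c1=-2 → after 3×micro: 3; S2 reads c1=3 → after 1×micro: 1 ⇒ (c0=1, c1=3, c2=1)
macro 4: S0 reads c1=3 → after 2×micro: 4; S1 reads c1=3 → after 3×micro: -2; S2 reads c1=-2 → after 1×micro: 3 ⇒ (c0=4, c1=-2, c2=3)
macro 5: S0 reads c1=-2 → after 2×micro: 2; S1 reads c1=-2 → after 3×micro: 3; S2 reads c1=3 → after 1×micro: 1 ⇒ (c0=2, c1=3, c2=1)
macro 6: S0 reads c1=3 → after 2×micro: 3; S1 reads c1=3 → after 3×micro: -2; S2 reads c1=-2 → after 1×micro: 3 ⇒ (c0=3, c1=-2, c2=3)

S0 state at macro-step 3 = 1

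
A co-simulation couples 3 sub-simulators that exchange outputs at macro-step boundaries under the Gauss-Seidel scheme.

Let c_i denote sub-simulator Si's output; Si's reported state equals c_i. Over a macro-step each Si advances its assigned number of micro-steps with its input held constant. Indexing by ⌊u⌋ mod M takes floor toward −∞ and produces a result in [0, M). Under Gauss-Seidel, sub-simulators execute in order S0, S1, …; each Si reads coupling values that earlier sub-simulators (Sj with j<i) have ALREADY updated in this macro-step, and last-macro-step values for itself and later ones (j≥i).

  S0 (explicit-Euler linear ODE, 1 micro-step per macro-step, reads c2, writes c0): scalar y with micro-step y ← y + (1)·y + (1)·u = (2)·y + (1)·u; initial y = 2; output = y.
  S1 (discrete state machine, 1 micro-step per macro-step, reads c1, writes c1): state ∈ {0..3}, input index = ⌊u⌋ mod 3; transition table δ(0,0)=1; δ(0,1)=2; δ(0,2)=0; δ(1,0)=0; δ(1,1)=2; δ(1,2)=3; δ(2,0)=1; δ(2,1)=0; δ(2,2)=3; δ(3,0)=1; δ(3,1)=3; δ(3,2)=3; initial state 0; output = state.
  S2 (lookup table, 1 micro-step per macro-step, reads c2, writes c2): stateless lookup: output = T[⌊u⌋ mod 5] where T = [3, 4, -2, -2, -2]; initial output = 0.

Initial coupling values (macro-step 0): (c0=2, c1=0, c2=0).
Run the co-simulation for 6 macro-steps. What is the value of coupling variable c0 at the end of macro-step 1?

macro 1: S0 reads c2=0 → after 1×micro: 4; S1 reads c1=0 → after 1×micro: 1; S2 reads c2=0 → after 1×micro: 3 ⇒ (c0=4, c1=1, c2=3)
macro 2: S0 reads c2=3 → after 1×micro: 11; S1 reads c1=1 → after 1×micro: 2; S2 reads c2=3 → after 1×micro: -2 ⇒ (c0=11, c1=2, c2=-2)
macro 3: S0 reads c2=-2 → after 1×micro: 20; S1 reads c1=2 → after 1×micro: 3; S2 reads c2=-2 → after 1×micro: -2 ⇒ (c0=20, c1=3, c2=-2)
macro 4: S0 reads c2=-2 → after 1×micro: 38; S1 reads c1=3 → after 1×micro: 1; S2 reads c2=-2 → after 1×micro: -2 ⇒ (c0=38, c1=1, c2=-2)
macro 5: S0 reads c2=-2 → after 1×micro: 74; S1 reads c1=1 → after 1×micro: 2; S2 reads c2=-2 → after 1×micro: -2 ⇒ (c0=74, c1=2, c2=-2)
macro 6: S0 reads c2=-2 → after 1×micro: 146; S1 reads c1=2 → after 1×micro: 3; S2 reads c2=-2 → after 1×micro: -2 ⇒ (c0=146, c1=3, c2=-2)

c0 at macro-step 1 = 4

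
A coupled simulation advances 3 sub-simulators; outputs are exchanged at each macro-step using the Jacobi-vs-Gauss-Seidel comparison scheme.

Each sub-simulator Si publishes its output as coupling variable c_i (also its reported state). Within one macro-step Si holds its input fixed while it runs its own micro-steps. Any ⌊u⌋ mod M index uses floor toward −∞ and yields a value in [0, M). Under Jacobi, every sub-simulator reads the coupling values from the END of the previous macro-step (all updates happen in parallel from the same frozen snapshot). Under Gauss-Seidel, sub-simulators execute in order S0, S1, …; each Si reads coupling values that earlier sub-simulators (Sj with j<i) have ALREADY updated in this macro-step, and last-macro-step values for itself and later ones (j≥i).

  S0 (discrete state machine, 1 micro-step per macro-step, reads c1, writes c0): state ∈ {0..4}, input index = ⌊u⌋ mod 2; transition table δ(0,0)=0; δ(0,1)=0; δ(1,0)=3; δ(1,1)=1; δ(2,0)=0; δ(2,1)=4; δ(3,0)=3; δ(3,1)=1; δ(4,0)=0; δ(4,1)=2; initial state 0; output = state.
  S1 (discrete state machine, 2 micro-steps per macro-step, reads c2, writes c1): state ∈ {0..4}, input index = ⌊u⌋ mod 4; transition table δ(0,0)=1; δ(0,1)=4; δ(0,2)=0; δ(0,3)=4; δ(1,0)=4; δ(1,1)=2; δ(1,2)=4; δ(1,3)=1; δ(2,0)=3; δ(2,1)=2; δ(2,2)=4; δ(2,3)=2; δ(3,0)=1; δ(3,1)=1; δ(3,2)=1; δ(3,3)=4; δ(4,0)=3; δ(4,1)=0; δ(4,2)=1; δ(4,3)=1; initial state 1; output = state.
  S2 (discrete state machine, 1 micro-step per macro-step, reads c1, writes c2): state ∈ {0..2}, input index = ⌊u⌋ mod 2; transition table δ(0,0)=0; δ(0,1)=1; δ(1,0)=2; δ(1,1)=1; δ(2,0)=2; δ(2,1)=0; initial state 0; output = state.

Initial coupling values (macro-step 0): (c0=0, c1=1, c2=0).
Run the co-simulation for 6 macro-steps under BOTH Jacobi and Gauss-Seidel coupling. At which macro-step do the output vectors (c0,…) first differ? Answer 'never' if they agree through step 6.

[Jacobi] macro 1: S0 reads c1=1 → after 1×micro: 0; S1 reads c2=0 → after 2×micro: 3; S2 reads c1=1 → after 1×micro: 1 ⇒ (c0=0, c1=3, c2=1)
[Jacobi] macro 2: S0 reads c1=3 → after 1×micro: 0; S1 reads c2=1 → after 2×micro: 2; S2 reads c1=3 → after 1×micro: 1 ⇒ (c0=0, c1=2, c2=1)
[Jacobi] macro 3: S0 reads c1=2 → after 1×micro: 0; S1 reads c2=1 → after 2×micro: 2; S2 reads c1=2 → after 1×micro: 2 ⇒ (c0=0, c1=2, c2=2)
[Jacobi] macro 4: S0 reads c1=2 → after 1×micro: 0; S1 reads c2=2 → after 2×micro: 1; S2 reads c1=2 → after 1×micro: 2 ⇒ (c0=0, c1=1, c2=2)
[Jacobi] macro 5: S0 reads c1=1 → after 1×micro: 0; S1 reads c2=2 → after 2×micro: 1; S2 reads c1=1 → after 1×micro: 0 ⇒ (c0=0, c1=1, c2=0)
[Jacobi] macro 6: S0 reads c1=1 → after 1×micro: 0; S1 reads c2=0 → after 2×micro: 3; S2 reads c1=1 → after 1×micro: 1 ⇒ (c0=0, c1=3, c2=1)
[Gauss-Seidel] macro 1: S0 reads c1=1 → after 1×micro: 0; S1 reads c2=0 → after 2×micro: 3; S2 reads c1=3 → after 1×micro: 1 ⇒ (c0=0, c1=3, c2=1)
[Gauss-Seidel] macro 2: S0 reads c1=3 → after 1×micro: 0; S1 reads c2=1 → after 2×micro: 2; S2 reads c1=2 → after 1×micro: 2 ⇒ (c0=0, c1=2, c2=2)
[Gauss-Seidel] macro 3: S0 reads c1=2 → after 1×micro: 0; S1 reads c2=2 → after 2×micro: 1; S2 reads c1=1 → after 1×micro: 0 ⇒ (c0=0, c1=1, c2=0)
[Gauss-Seidel] macro 4: S0 reads c1=1 → after 1×micro: 0; S1 reads c2=0 → after 2×micro: 3; S2 reads c1=3 → after 1×micro: 1 ⇒ (c0=0, c1=3, c2=1)
[Gauss-Seidel] macro 5: S0 reads c1=3 → after 1×micro: 0; S1 reads c2=1 → after 2×micro: 2; S2 reads c1=2 → after 1×micro: 2 ⇒ (c0=0, c1=2, c2=2)
[Gauss-Seidel] macro 6: S0 reads c1=2 → after 1×micro: 0; S1 reads c2=2 → after 2×micro: 1; S2 reads c1=1 → after 1×micro: 0 ⇒ (c0=0, c1=1, c2=0)

first divergence at macro-step: 2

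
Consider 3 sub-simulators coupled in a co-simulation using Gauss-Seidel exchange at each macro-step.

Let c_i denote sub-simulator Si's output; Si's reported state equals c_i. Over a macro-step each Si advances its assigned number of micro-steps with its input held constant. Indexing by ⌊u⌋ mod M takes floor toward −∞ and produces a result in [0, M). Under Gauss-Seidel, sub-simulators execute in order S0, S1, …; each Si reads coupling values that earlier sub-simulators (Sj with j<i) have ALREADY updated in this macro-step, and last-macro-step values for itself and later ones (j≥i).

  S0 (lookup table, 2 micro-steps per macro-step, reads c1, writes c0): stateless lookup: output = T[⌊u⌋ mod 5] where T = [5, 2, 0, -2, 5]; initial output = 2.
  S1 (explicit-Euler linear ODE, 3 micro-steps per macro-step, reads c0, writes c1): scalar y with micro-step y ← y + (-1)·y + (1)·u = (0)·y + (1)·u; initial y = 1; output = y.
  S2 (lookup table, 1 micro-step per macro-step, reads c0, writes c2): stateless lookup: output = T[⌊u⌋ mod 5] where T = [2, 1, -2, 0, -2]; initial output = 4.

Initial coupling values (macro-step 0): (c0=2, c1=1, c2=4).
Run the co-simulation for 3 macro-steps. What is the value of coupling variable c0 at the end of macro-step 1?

macro 1: S0 reads c1=1 → after 2×micro: 2; S1 reads c0=2 → after 3×micro: 2; S2 reads c0=2 → after 1×micro: -2 ⇒ (c0=2, c1=2, c2=-2)
macro 2: S0 reads c1=2 → after 2×micro: 0; S1 reads c0=0 → after 3×micro: 0; S2 reads c0=0 → after 1×micro: 2 ⇒ (c0=0, c1=0, c2=2)
macro 3: S0 reads c1=0 → after 2×micro: 5; S1 reads c0=5 → after 3×micro: 5; S2 reads c0=5 → after 1×micro: 2 ⇒ (c0=5, c1=5, c2=2)

c0 at macro-step 1 = 2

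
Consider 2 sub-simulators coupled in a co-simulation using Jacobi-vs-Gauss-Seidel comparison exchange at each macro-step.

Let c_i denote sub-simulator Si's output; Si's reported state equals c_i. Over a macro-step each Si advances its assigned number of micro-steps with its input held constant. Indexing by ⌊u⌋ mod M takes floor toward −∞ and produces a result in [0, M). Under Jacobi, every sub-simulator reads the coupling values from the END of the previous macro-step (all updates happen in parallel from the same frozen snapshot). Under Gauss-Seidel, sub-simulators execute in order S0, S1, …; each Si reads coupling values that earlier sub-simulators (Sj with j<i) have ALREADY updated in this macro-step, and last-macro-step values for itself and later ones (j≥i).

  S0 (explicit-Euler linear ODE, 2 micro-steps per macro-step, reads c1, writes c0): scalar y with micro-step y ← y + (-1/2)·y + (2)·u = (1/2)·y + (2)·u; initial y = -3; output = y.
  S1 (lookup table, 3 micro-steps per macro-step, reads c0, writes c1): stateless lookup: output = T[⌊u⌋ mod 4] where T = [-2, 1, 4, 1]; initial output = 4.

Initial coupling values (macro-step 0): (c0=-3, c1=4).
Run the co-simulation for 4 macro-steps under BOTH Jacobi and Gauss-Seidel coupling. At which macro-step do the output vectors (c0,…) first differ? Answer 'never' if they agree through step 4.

[Jacobi] macro 1: S0 reads c1=4 → after 2×micro: 45/4; S1 reads c0=-3 → after 3×micro: 1 ⇒ (c0=45/4, c1=1)
[Jacobi] macro 2: S0 reads c1=1 → after 2×micro: 93/16; S1 reads c0=45/4 → after 3×micro: 1 ⇒ (c0=93/16, c1=1)
[Jacobi] macro 3: S0 reads c1=1 → after 2×micro: 285/64; S1 reads c0=93/16 → after 3×micro: 1 ⇒ (c0=285/64, c1=1)
[Jacobi] macro 4: S0 reads c1=1 → after 2×micro: 1053/256; S1 reads c0=285/64 → after 3×micro: -2 ⇒ (c0=1053/256, c1=-2)
[Gauss-Seidel] macro 1: S0 reads c1=4 → after 2×micro: 45/4; S1 reads c0=45/4 → after 3×micro: 1 ⇒ (c0=45/4, c1=1)
[Gauss-Seidel] macro 2: S0 reads c1=1 → after 2×micro: 93/16; S1 reads c0=93/16 → after 3×micro: 1 ⇒ (c0=93/16, c1=1)
[Gauss-Seidel] macro 3: S0 reads c1=1 → after 2×micro: 285/64; S1 reads c0=285/64 → after 3×micro: -2 ⇒ (c0=285/64, c1=-2)
[Gauss-Seidel] macro 4: S0 reads c1=-2 → after 2×micro: -1251/256; S1 reads c0=-1251/256 → after 3×micro: 1 ⇒ (c0=-1251/256, c1=1)

first divergence at macro-step: 3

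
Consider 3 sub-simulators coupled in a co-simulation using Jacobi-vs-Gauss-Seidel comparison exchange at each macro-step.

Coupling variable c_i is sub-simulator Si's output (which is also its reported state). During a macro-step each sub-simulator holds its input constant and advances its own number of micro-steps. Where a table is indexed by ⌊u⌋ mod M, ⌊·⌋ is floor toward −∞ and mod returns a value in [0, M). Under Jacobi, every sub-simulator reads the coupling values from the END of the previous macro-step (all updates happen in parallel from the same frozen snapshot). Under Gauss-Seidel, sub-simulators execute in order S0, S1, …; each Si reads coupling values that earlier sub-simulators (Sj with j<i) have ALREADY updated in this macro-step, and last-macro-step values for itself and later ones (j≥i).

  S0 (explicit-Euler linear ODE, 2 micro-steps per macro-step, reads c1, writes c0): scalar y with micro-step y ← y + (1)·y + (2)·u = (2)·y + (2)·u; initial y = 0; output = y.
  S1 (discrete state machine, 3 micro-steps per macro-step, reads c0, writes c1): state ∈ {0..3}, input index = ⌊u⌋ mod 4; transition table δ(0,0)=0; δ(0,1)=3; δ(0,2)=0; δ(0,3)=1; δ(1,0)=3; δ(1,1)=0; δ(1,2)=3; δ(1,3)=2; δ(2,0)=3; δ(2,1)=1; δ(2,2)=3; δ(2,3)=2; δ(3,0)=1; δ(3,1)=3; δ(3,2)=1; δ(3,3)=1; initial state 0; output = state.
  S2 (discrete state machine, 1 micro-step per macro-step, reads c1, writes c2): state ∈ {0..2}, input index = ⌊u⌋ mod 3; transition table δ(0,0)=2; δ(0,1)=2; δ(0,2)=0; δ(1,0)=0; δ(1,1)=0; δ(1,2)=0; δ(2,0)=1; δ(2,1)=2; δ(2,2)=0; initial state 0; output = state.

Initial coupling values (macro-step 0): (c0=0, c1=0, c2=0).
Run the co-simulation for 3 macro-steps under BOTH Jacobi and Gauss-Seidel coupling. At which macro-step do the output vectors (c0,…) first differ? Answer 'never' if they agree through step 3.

[Jacobi] macro 1: S0 reads c1=0 → after 2×micro: 0; S1 reads c0=0 → after 3×micro: 0; S2 reads c1=0 → after 1×micro: 2 ⇒ (c0=0, c1=0, c2=2)
[Jacobi] macro 2: S0 reads c1=0 → after 2×micro: 0; S1 reads c0=0 → after 3×micro: 0; S2 reads c1=0 → after 1×micro: 1 ⇒ (c0=0, c1=0, c2=1)
[Jacobi] macro 3: S0 reads c1=0 → after 2×micro: 0; S1 reads c0=0 → after 3×micro: 0; S2 reads c1=0 → after 1×micro: 0 ⇒ (c0=0, c1=0, c2=0)
[Gauss-Seidel] macro 1: S0 reads c1=0 → after 2×micro: 0; S1 reads c0=0 → after 3×micro: 0; S2 reads c1=0 → after 1×micro: 2 ⇒ (c0=0, c1=0, c2=2)
[Gauss-Seidel] macro 2: S0 reads c1=0 → after 2×micro: 0; S1 reads c0=0 → after 3×micro: 0; S2 reads c1=0 → after 1×micro: 1 ⇒ (c0=0, c1=0, c2=1)
[Gauss-Seidel] macro 3: S0 reads c1=0 → after 2×micro: 0; S1 reads c0=0 → after 3×micro: 0; S2 reads c1=0 → after 1×micro: 0 ⇒ (c0=0, c1=0, c2=0)

first divergence at macro-step: never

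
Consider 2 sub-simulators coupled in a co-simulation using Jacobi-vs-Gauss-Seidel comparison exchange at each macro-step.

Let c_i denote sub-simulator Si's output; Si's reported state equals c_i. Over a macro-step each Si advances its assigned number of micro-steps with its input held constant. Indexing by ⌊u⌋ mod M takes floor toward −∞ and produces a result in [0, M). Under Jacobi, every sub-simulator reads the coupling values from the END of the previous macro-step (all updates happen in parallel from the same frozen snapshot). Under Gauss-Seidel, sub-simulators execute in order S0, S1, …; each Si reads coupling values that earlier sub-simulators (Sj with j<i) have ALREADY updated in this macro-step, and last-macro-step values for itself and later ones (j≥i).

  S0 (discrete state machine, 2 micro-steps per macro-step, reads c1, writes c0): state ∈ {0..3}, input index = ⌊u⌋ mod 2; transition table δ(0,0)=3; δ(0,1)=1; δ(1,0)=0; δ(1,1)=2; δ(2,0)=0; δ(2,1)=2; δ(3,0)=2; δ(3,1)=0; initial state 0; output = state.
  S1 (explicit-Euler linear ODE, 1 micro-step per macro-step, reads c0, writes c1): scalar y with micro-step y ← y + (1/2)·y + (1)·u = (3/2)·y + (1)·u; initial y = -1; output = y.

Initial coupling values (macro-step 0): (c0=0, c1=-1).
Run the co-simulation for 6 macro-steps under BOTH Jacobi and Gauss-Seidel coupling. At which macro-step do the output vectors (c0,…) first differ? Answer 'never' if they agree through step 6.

[Jacobi] macro 1: S0 reads c1=-1 → after 2×micro: 2; S1 reads c0=0 → after 1×micro: -3/2 ⇒ (c0=2, c1=-3/2)
[Jacobi] macro 2: S0 reads c1=-3/2 → after 2×micro: 3; S1 reads c0=2 → after 1×micro: -1/4 ⇒ (c0=3, c1=-1/4)
[Jacobi] macro 3: S0 reads c1=-1/4 → after 2×micro: 1; S1 reads c0=3 → after 1×micro: 21/8 ⇒ (c0=1, c1=21/8)
[Jacobi] macro 4: S0 reads c1=21/8 → after 2×micro: 3; S1 reads c0=1 → after 1×micro: 79/16 ⇒ (c0=3, c1=79/16)
[Jacobi] macro 5: S0 reads c1=79/16 → after 2×micro: 0; S1 reads c0=3 → after 1×micro: 333/32 ⇒ (c0=0, c1=333/32)
[Jacobi] macro 6: S0 reads c1=333/32 → after 2×micro: 2; S1 reads c0=0 → after 1×micro: 999/64 ⇒ (c0=2, c1=999/64)
[Gauss-Seidel] macro 1: S0 reads c1=-1 → after 2×micro: 2; S1 reads c0=2 → after 1×micro: 1/2 ⇒ (c0=2, c1=1/2)
[Gauss-Seidel] macro 2: S0 reads c1=1/2 → after 2×micro: 3; S1 reads c0=3 → after 1×micro: 15/4 ⇒ (c0=3, c1=15/4)
[Gauss-Seidel] macro 3: S0 reads c1=15/4 → after 2×micro: 1; S1 reads c0=1 → after 1×micro: 53/8 ⇒ (c0=1, c1=53/8)
[Gauss-Seidel] macro 4: S0 reads c1=53/8 → after 2×micro: 3; S1 reads c0=3 → after 1×micro: 207/16 ⇒ (c0=3, c1=207/16)
[Gauss-Seidel] macro 5: S0 reads c1=207/16 → after 2×micro: 0; S1 reads c0=0 → after 1×micro: 621/32 ⇒ (c0=0, c1=621/32)
[Gauss-Seidel] macro 6: S0 reads c1=621/32 → after 2×micro: 2; S1 reads c0=2 → after 1×micro: 1991/64 ⇒ (c0=2, c1=1991/64)

first divergence at macro-step: 1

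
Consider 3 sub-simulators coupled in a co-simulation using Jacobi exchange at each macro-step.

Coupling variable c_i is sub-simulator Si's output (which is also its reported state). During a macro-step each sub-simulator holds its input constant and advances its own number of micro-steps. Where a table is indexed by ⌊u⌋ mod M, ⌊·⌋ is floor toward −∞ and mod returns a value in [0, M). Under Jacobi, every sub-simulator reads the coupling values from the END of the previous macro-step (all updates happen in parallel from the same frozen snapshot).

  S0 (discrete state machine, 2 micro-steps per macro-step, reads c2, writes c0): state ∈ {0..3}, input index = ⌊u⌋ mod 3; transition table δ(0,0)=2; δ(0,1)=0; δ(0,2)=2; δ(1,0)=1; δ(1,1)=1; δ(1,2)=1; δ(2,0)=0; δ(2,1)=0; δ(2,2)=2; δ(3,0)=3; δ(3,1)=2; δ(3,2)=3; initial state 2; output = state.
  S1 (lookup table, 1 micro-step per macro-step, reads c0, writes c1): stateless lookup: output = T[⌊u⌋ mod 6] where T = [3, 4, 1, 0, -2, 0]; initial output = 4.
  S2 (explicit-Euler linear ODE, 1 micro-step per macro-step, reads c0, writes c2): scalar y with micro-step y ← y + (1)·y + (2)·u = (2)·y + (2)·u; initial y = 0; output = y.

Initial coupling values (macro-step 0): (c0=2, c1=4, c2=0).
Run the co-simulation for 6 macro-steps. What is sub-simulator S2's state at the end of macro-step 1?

S2 state at macro-step 1 = 4

macro 1: S0 reads c2=0 → after 2×micro: 2; S1 reads c0=2 → after 1×micro: 1; S2 reads c0=2 → after 1×micro: 4 ⇒ (c0=2, c1=1, c2=4)
macro 2: S0 reads c2=4 → after 2×micro: 0; S1 reads c0=2 → after 1×micro: 1; S2 reads c0=2 → after 1×micro: 12 ⇒ (c0=0, c1=1, c2=12)
macro 3: S0 reads c2=12 → after 2×micro: 0; S1 reads c0=0 → after 1×micro: 3; S2 reads c0=0 → after 1×micro: 24 ⇒ (c0=0, c1=3, c2=24)
macro 4: S0 reads c2=24 → after 2×micro: 0; S1 reads c0=0 → after 1×micro: 3; S2 reads c0=0 → after 1×micro: 48 ⇒ (c0=0, c1=3, c2=48)
macro 5: S0 reads c2=48 → after 2×micro: 0; S1 reads c0=0 → after 1×micro: 3; S2 reads c0=0 → after 1×micro: 96 ⇒ (c0=0, c1=3, c2=96)
macro 6: S0 reads c2=96 → after 2×micro: 0; S1 reads c0=0 → after 1×micro: 3; S2 reads c0=0 → after 1×micro: 192 ⇒ (c0=0, c1=3, c2=192)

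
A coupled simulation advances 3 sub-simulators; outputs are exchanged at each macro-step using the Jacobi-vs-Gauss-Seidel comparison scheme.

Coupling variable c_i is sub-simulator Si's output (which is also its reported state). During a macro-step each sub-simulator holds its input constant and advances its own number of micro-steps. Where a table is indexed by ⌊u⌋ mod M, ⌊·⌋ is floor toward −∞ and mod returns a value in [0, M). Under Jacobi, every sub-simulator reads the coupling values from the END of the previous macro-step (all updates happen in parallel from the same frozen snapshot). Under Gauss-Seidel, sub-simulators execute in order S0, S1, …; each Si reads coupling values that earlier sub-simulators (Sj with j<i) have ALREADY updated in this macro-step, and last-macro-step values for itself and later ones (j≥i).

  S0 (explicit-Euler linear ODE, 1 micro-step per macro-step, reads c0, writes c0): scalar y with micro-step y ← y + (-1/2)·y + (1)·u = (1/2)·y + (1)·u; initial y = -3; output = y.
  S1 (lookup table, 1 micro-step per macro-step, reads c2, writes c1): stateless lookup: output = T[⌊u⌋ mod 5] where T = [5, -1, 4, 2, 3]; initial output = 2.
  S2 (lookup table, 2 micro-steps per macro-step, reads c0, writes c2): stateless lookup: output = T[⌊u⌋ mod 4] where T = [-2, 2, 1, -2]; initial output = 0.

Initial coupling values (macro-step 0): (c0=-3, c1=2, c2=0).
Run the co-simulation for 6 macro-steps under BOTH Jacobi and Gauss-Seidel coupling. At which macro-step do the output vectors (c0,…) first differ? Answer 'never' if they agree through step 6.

first divergence at macro-step: 1

[Jacobi] macro 1: S0 reads c0=-3 → after 1×micro: -9/2; S1 reads c2=0 → after 1×micro: 5; S2 reads c0=-3 → after 2×micro: 2 ⇒ (c0=-9/2, c1=5, c2=2)
[Jacobi] macro 2: S0 reads c0=-9/2 → after 1×micro: -27/4; S1 reads c2=2 → after 1×micro: 4; S2 reads c0=-9/2 → after 2×micro: -2 ⇒ (c0=-27/4, c1=4, c2=-2)
[Jacobi] macro 3: S0 reads c0=-27/4 → after 1×micro: -81/8; S1 reads c2=-2 → after 1×micro: 2; S2 reads c0=-27/4 → after 2×micro: 2 ⇒ (c0=-81/8, c1=2, c2=2)
[Jacobi] macro 4: S0 reads c0=-81/8 → after 1×micro: -243/16; S1 reads c2=2 → after 1×micro: 4; S2 reads c0=-81/8 → after 2×micro: 2 ⇒ (c0=-243/16, c1=4, c2=2)
[Jacobi] macro 5: S0 reads c0=-243/16 → after 1×micro: -729/32; S1 reads c2=2 → after 1×micro: 4; S2 reads c0=-243/16 → after 2×micro: -2 ⇒ (c0=-729/32, c1=4, c2=-2)
[Jacobi] macro 6: S0 reads c0=-729/32 → after 1×micro: -2187/64; S1 reads c2=-2 → after 1×micro: 2; S2 reads c0=-729/32 → after 2×micro: 2 ⇒ (c0=-2187/64, c1=2, c2=2)
[Gauss-Seidel] macro 1: S0 reads c0=-3 → after 1×micro: -9/2; S1 reads c2=0 → after 1×micro: 5; S2 reads c0=-9/2 → after 2×micro: -2 ⇒ (c0=-9/2, c1=5, c2=-2)
[Gauss-Seidel] macro 2: S0 reads c0=-9/2 → after 1×micro: -27/4; S1 reads c2=-2 → after 1×micro: 2; S2 reads c0=-27/4 → after 2×micro: 2 ⇒ (c0=-27/4, c1=2, c2=2)
[Gauss-Seidel] macro 3: S0 reads c0=-27/4 → after 1×micro: -81/8; S1 reads c2=2 → after 1×micro: 4; S2 reads c0=-81/8 → after 2×micro: 2 ⇒ (c0=-81/8, c1=4, c2=2)
[Gauss-Seidel] macro 4: S0 reads c0=-81/8 → after 1×micro: -243/16; S1 reads c2=2 → after 1×micro: 4; S2 reads c0=-243/16 → after 2×micro: -2 ⇒ (c0=-243/16, c1=4, c2=-2)
[Gauss-Seidel] macro 5: S0 reads c0=-243/16 → after 1×micro: -729/32; S1 reads c2=-2 → after 1×micro: 2; S2 reads c0=-729/32 → after 2×micro: 2 ⇒ (c0=-729/32, c1=2, c2=2)
[Gauss-Seidel] macro 6: S0 reads c0=-729/32 → after 1×micro: -2187/64; S1 reads c2=2 → after 1×micro: 4; S2 reads c0=-2187/64 → after 2×micro: 2 ⇒ (c0=-2187/64, c1=4, c2=2)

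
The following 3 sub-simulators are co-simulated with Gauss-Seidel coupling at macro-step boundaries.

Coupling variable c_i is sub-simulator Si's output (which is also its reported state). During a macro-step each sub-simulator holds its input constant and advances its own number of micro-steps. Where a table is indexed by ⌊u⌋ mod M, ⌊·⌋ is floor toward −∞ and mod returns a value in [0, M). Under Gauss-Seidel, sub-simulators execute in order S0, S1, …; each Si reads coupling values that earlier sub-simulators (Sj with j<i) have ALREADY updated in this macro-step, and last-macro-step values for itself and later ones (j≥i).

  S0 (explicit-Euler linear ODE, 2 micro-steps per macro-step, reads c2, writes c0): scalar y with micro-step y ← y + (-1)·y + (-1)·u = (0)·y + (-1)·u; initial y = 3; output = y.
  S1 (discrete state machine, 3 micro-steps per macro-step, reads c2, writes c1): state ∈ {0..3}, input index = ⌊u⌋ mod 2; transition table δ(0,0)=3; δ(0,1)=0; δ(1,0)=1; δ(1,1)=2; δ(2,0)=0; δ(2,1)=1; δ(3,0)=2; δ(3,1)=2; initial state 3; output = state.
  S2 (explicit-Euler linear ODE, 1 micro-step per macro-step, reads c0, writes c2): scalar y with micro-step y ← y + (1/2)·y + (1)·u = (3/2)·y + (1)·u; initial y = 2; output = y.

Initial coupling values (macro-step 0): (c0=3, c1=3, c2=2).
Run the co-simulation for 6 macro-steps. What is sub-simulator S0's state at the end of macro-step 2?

macro 1: S0 reads c2=2 → after 2×micro: -2; S1 reads c2=2 → after 3×micro: 3; S2 reads c0=-2 → after 1×micro: 1 ⇒ (c0=-2, c1=3, c2=1)
macro 2: S0 reads c2=1 → after 2×micro: -1; S1 reads c2=1 → after 3×micro: 2; S2 reads c0=-1 → after 1×micro: 1/2 ⇒ (c0=-1, c1=2, c2=1/2)
macro 3: S0 reads c2=1/2 → after 2×micro: -1/2; S1 reads c2=1/2 → after 3×micro: 2; S2 reads c0=-1/2 → after 1×micro: 1/4 ⇒ (c0=-1/2, c1=2, c2=1/4)
macro 4: S0 reads c2=1/4 → after 2×micro: -1/4; S1 reads c2=1/4 → after 3×micro: 2; S2 reads c0=-1/4 → after 1×micro: 1/8 ⇒ (c0=-1/4, c1=2, c2=1/8)
macro 5: S0 reads c2=1/8 → after 2×micro: -1/8; S1 reads c2=1/8 → after 3×micro: 2; S2 reads c0=-1/8 → after 1×micro: 1/16 ⇒ (c0=-1/8, c1=2, c2=1/16)
macro 6: S0 reads c2=1/16 → after 2×micro: -1/16; S1 reads c2=1/16 → after 3×micro: 2; S2 reads c0=-1/16 → after 1×micro: 1/32 ⇒ (c0=-1/16, c1=2, c2=1/32)

S0 state at macro-step 2 = -1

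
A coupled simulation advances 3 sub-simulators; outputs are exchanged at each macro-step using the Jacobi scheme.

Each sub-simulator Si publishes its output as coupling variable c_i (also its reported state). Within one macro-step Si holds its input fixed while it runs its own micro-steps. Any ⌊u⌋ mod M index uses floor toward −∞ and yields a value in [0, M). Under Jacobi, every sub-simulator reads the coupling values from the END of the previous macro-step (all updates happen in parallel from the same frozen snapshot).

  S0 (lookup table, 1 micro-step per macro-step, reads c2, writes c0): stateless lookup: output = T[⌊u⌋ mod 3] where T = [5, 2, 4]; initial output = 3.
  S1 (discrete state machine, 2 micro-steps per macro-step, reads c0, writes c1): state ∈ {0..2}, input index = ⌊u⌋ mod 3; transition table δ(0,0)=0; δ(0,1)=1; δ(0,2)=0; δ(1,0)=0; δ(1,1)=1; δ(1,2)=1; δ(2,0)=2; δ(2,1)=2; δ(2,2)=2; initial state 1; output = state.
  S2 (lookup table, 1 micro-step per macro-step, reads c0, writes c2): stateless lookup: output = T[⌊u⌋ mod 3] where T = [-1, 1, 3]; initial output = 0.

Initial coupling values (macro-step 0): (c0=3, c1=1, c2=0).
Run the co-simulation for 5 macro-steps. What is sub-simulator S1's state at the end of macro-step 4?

S1 state at macro-step 4 = 1

macro 1: S0 reads c2=0 → after 1×micro: 5; S1 reads c0=3 → after 2×micro: 0; S2 reads c0=3 → after 1×micro: -1 ⇒ (c0=5, c1=0, c2=-1)
macro 2: S0 reads c2=-1 → after 1×micro: 4; S1 reads c0=5 → after 2×micro: 0; S2 reads c0=5 → after 1×micro: 3 ⇒ (c0=4, c1=0, c2=3)
macro 3: S0 reads c2=3 → after 1×micro: 5; S1 reads c0=4 → after 2×micro: 1; S2 reads c0=4 → after 1×micro: 1 ⇒ (c0=5, c1=1, c2=1)
macro 4: S0 reads c2=1 → after 1×micro: 2; S1 reads c0=5 → after 2×micro: 1; S2 reads c0=5 → after 1×micro: 3 ⇒ (c0=2, c1=1, c2=3)
macro 5: S0 reads c2=3 → after 1×micro: 5; S1 reads c0=2 → after 2×micro: 1; S2 reads c0=2 → after 1×micro: 3 ⇒ (c0=5, c1=1, c2=3)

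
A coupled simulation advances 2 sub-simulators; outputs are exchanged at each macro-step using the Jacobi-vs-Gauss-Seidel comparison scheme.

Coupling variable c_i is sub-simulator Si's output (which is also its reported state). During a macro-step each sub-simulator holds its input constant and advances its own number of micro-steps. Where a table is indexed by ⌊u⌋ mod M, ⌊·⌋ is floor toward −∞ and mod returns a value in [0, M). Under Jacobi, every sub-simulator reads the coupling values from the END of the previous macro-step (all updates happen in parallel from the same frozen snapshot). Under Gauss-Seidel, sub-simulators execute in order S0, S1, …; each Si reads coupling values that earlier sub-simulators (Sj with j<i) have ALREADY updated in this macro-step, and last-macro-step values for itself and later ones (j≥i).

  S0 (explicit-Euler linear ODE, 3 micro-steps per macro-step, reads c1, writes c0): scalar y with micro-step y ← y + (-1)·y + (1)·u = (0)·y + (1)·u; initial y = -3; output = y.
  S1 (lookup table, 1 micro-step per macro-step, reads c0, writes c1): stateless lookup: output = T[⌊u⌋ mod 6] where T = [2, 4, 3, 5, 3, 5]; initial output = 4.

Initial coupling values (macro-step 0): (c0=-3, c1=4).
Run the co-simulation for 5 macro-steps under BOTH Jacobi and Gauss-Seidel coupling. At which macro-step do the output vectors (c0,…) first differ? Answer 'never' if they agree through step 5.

first divergence at macro-step: 1

[Jacobi] macro 1: S0 reads c1=4 → after 3×micro: 4; S1 reads c0=-3 → after 1×micro: 5 ⇒ (c0=4, c1=5)
[Jacobi] macro 2: S0 reads c1=5 → after 3×micro: 5; S1 reads c0=4 → after 1×micro: 3 ⇒ (c0=5, c1=3)
[Jacobi] macro 3: S0 reads c1=3 → after 3×micro: 3; S1 reads c0=5 → after 1×micro: 5 ⇒ (c0=3, c1=5)
[Jacobi] macro 4: S0 reads c1=5 → after 3×micro: 5; S1 reads c0=3 → after 1×micro: 5 ⇒ (c0=5, c1=5)
[Jacobi] macro 5: S0 reads c1=5 → after 3×micro: 5; S1 reads c0=5 → after 1×micro: 5 ⇒ (c0=5, c1=5)
[Gauss-Seidel] macro 1: S0 reads c1=4 → after 3×micro: 4; S1 reads c0=4 → after 1×micro: 3 ⇒ (c0=4, c1=3)
[Gauss-Seidel] macro 2: S0 reads c1=3 → after 3×micro: 3; S1 reads c0=3 → after 1×micro: 5 ⇒ (c0=3, c1=5)
[Gauss-Seidel] macro 3: S0 reads c1=5 → after 3×micro: 5; S1 reads c0=5 → after 1×micro: 5 ⇒ (c0=5, c1=5)
[Gauss-Seidel] macro 4: S0 reads c1=5 → after 3×micro: 5; S1 reads c0=5 → after 1×micro: 5 ⇒ (c0=5, c1=5)
[Gauss-Seidel] macro 5: S0 reads c1=5 → after 3×micro: 5; S1 reads c0=5 → after 1×micro: 5 ⇒ (c0=5, c1=5)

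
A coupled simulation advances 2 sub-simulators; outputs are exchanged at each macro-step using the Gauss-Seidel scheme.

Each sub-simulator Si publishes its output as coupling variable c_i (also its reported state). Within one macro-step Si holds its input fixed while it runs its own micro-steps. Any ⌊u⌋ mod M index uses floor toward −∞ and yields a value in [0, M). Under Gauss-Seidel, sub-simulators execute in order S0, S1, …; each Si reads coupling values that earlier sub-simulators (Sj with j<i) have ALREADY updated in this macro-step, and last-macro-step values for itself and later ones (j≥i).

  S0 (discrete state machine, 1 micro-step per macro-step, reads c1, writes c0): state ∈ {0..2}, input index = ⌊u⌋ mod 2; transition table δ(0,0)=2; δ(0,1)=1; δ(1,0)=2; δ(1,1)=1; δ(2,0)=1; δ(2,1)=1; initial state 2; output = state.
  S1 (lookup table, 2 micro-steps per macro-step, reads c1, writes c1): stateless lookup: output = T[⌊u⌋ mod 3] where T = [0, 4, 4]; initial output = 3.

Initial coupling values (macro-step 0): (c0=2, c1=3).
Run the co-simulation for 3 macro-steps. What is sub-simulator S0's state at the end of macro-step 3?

macro 1: S0 reads c1=3 → after 1×micro: 1; S1 reads c1=3 → after 2×micro: 0 ⇒ (c0=1, c1=0)
macro 2: S0 reads c1=0 → after 1×micro: 2; S1 reads c1=0 → after 2×micro: 0 ⇒ (c0=2, c1=0)
macro 3: S0 reads c1=0 → after 1×micro: 1; S1 reads c1=0 → after 2×micro: 0 ⇒ (c0=1, c1=0)

S0 state at macro-step 3 = 1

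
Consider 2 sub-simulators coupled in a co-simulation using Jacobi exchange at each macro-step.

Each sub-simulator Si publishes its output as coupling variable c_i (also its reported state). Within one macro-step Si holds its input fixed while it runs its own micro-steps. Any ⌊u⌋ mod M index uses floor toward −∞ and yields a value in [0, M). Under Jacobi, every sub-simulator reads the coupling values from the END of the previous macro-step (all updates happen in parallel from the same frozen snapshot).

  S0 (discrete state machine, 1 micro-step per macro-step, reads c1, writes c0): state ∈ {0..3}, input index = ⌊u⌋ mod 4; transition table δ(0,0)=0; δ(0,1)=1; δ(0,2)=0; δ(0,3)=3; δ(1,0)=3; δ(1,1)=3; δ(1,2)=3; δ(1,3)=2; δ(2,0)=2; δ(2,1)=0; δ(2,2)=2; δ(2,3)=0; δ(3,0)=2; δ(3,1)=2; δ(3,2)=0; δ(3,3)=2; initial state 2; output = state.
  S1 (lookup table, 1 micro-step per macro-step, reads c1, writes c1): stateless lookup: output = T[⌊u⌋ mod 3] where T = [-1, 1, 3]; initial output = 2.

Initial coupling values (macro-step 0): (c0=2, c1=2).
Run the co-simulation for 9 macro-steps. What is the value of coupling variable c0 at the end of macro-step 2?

macro 1: S0 reads c1=2 → after 1×micro: 2; S1 reads c1=2 → after 1×micro: 3 ⇒ (c0=2, c1=3)
macro 2: S0 reads c1=3 → after 1×micro: 0; S1 reads c1=3 → after 1×micro: -1 ⇒ (c0=0, c1=-1)
macro 3: S0 reads c1=-1 → after 1×micro: 3; S1 reads c1=-1 → after 1×micro: 3 ⇒ (c0=3, c1=3)
macro 4: S0 reads c1=3 → after 1×micro: 2; S1 reads c1=3 → after 1×micro: -1 ⇒ (c0=2, c1=-1)
macro 5: S0 reads c1=-1 → after 1×micro: 0; S1 reads c1=-1 → after 1×micro: 3 ⇒ (c0=0, c1=3)
macro 6: S0 reads c1=3 → after 1×micro: 3; S1 reads c1=3 → after 1×micro: -1 ⇒ (c0=3, c1=-1)
macro 7: S0 reads c1=-1 → after 1×micro: 2; S1 reads c1=-1 → after 1×micro: 3 ⇒ (c0=2, c1=3)
macro 8: S0 reads c1=3 → after 1×micro: 0; S1 reads c1=3 → after 1×micro: -1 ⇒ (c0=0, c1=-1)
macro 9: S0 reads c1=-1 → after 1×micro: 3; S1 reads c1=-1 → after 1×micro: 3 ⇒ (c0=3, c1=3)

c0 at macro-step 2 = 0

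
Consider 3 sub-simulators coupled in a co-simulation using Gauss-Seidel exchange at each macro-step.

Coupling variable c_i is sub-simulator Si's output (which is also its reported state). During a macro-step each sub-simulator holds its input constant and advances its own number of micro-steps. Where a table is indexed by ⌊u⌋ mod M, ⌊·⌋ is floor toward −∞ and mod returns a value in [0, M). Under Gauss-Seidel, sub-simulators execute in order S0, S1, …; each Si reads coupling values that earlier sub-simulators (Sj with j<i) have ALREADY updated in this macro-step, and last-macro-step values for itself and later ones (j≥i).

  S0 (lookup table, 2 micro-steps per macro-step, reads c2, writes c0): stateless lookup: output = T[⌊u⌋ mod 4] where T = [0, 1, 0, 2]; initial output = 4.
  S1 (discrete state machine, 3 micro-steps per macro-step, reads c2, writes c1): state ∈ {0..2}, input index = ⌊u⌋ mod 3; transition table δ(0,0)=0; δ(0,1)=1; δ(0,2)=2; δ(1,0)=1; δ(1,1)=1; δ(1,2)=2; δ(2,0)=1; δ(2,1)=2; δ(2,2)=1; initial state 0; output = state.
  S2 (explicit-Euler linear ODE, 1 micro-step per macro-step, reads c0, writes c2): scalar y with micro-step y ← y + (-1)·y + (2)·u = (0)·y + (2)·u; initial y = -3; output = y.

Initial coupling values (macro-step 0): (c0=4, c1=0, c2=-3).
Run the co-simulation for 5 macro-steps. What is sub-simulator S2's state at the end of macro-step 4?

macro 1: S0 reads c2=-3 → after 2×micro: 1; S1 reads c2=-3 → after 3×micro: 0; S2 reads c0=1 → after 1×micro: 2 ⇒ (c0=1, c1=0, c2=2)
macro 2: S0 reads c2=2 → after 2×micro: 0; S1 reads c2=2 → after 3×micro: 2; S2 reads c0=0 → after 1×micro: 0 ⇒ (c0=0, c1=2, c2=0)
macro 3: S0 reads c2=0 → after 2×micro: 0; S1 reads c2=0 → after 3×micro: 1; S2 reads c0=0 → after 1×micro: 0 ⇒ (c0=0, c1=1, c2=0)
macro 4: S0 reads c2=0 → after 2×micro: 0; S1 reads c2=0 → after 3×micro: 1; S2 reads c0=0 → after 1×micro: 0 ⇒ (c0=0, c1=1, c2=0)
macro 5: S0 reads c2=0 → after 2×micro: 0; S1 reads c2=0 → after 3×micro: 1; S2 reads c0=0 → after 1×micro: 0 ⇒ (c0=0, c1=1, c2=0)

S2 state at macro-step 4 = 0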